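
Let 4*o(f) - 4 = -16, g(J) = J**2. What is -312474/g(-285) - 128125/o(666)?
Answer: 20284631/475 ≈ 42705.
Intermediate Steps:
o(f) = -3 (o(f) = 1 + (1/4)*(-16) = 1 - 4 = -3)
-312474/g(-285) - 128125/o(666) = -312474/((-285)**2) - 128125/(-3) = -312474/81225 - 128125*(-1/3) = -312474*1/81225 + 128125/3 = -5482/1425 + 128125/3 = 20284631/475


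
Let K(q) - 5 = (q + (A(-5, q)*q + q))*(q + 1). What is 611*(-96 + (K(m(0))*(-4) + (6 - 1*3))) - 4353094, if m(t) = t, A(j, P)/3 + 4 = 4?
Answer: -4422137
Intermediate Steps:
A(j, P) = 0 (A(j, P) = -12 + 3*4 = -12 + 12 = 0)
K(q) = 5 + 2*q*(1 + q) (K(q) = 5 + (q + (0*q + q))*(q + 1) = 5 + (q + (0 + q))*(1 + q) = 5 + (q + q)*(1 + q) = 5 + (2*q)*(1 + q) = 5 + 2*q*(1 + q))
611*(-96 + (K(m(0))*(-4) + (6 - 1*3))) - 4353094 = 611*(-96 + ((5 + 2*0 + 2*0**2)*(-4) + (6 - 1*3))) - 4353094 = 611*(-96 + ((5 + 0 + 2*0)*(-4) + (6 - 3))) - 4353094 = 611*(-96 + ((5 + 0 + 0)*(-4) + 3)) - 4353094 = 611*(-96 + (5*(-4) + 3)) - 4353094 = 611*(-96 + (-20 + 3)) - 4353094 = 611*(-96 - 17) - 4353094 = 611*(-113) - 4353094 = -69043 - 4353094 = -4422137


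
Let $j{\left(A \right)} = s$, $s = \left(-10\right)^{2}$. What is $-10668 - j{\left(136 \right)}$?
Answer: $-10768$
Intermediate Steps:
$s = 100$
$j{\left(A \right)} = 100$
$-10668 - j{\left(136 \right)} = -10668 - 100 = -10768$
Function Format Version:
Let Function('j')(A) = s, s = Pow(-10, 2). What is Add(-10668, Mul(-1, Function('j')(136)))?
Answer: -10768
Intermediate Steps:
s = 100
Function('j')(A) = 100
Add(-10668, Mul(-1, Function('j')(136))) = Add(-10668, Mul(-1, 100)) = Add(-10668, -100) = -10768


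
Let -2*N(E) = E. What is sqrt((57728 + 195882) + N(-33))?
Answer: sqrt(1014506)/2 ≈ 503.61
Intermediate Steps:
N(E) = -E/2
sqrt((57728 + 195882) + N(-33)) = sqrt((57728 + 195882) - 1/2*(-33)) = sqrt(253610 + 33/2) = sqrt(507253/2) = sqrt(1014506)/2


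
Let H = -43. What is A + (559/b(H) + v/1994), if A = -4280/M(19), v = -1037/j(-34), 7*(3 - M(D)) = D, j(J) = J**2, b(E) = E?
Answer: -2032930917/135592 ≈ -14993.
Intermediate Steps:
M(D) = 3 - D/7
v = -61/68 (v = -1037/((-34)**2) = -1037/1156 = -1037*1/1156 = -61/68 ≈ -0.89706)
A = -14980 (A = -4280/(3 - 1/7*19) = -4280/(3 - 19/7) = -4280/2/7 = -4280*7/2 = -14980)
A + (559/b(H) + v/1994) = -14980 + (559/(-43) - 61/68/1994) = -14980 + (559*(-1/43) - 61/68*1/1994) = -14980 + (-13 - 61/135592) = -14980 - 1762757/135592 = -2032930917/135592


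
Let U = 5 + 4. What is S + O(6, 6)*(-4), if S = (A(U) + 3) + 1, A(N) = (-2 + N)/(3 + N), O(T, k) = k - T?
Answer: 55/12 ≈ 4.5833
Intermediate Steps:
U = 9
A(N) = (-2 + N)/(3 + N)
S = 55/12 (S = ((-2 + 9)/(3 + 9) + 3) + 1 = (7/12 + 3) + 1 = 43/12 + 1 = 55/12 ≈ 4.5833)
S + O(6, 6)*(-4) = 55/12 + (6 - 1*6)*(-4) = 55/12 + (6 - 6)*(-4) = 55/12 + 0*(-4) = 55/12 + 0 = 55/12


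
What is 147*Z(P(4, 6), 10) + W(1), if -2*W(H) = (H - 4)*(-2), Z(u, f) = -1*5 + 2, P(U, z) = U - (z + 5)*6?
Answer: -444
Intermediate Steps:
P(U, z) = -30 + U - 6*z (P(U, z) = U - (5 + z)*6 = U - (30 + 6*z) = U + (-30 - 6*z) = -30 + U - 6*z)
Z(u, f) = -3 (Z(u, f) = -5 + 2 = -3)
W(H) = -4 + H (W(H) = -(H - 4)*(-2)/2 = -(-4 + H)*(-2)/2 = -(8 - 2*H)/2 = -4 + H)
147*Z(P(4, 6), 10) + W(1) = 147*(-3) + (-4 + 1) = -441 - 3 = -444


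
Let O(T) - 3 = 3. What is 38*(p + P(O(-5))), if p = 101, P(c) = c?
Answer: 4066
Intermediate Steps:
O(T) = 6 (O(T) = 3 + 3 = 6)
38*(p + P(O(-5))) = 38*(101 + 6) = 38*107 = 4066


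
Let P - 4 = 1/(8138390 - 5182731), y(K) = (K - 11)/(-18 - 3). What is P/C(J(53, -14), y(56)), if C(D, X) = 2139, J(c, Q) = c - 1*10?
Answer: 3940879/2107384867 ≈ 0.0018700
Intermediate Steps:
J(c, Q) = -10 + c (J(c, Q) = c - 10 = -10 + c)
y(K) = 11/21 - K/21 (y(K) = (-11 + K)/(-21) = (-11 + K)*(-1/21) = 11/21 - K/21)
P = 11822637/2955659 (P = 4 + 1/(8138390 - 5182731) = 4 + 1/2955659 = 11822637/2955659 ≈ 4.0000)
P/C(J(53, -14), y(56)) = (11822637/2955659)/2139 = (11822637/2955659)*(1/2139) = 3940879/2107384867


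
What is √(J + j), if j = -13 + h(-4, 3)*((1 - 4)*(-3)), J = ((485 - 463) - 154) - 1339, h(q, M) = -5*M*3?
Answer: I*√1889 ≈ 43.463*I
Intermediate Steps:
h(q, M) = -15*M
J = -1471 (J = (22 - 154) - 1339 = -132 - 1339 = -1471)
j = -418 (j = -13 + (-15*3)*((1 - 4)*(-3)) = -13 - (-135)*(-3) = -13 - 45*9 = -13 - 405 = -418)
√(J + j) = √(-1471 - 418) = √(-1889) = I*√1889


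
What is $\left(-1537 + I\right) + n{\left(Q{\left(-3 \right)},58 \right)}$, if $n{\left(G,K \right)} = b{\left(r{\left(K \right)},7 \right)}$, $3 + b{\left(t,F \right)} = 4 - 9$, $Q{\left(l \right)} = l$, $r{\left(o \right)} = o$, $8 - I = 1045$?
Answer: $-2582$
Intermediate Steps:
$I = -1037$ ($I = 8 - 1045 = -1037$)
$b{\left(t,F \right)} = -8$ ($b{\left(t,F \right)} = -3 + \left(4 - 9\right) = -3 - 5 = -8$)
$n{\left(G,K \right)} = -8$
$\left(-1537 + I\right) + n{\left(Q{\left(-3 \right)},58 \right)} = \left(-1537 - 1037\right) - 8 = -2574 - 8 = -2582$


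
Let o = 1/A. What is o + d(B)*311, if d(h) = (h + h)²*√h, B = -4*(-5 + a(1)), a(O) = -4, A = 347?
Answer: 3356650369/347 ≈ 9.6733e+6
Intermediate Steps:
B = 36 (B = -4*(-5 - 4) = -4*(-9) = 36)
o = 1/347 ≈ 0.0028818
d(h) = 4*h^(5/2) (d(h) = (2*h)²*√h = (4*h²)*√h = 4*h^(5/2))
o + d(B)*311 = 1/347 + (4*36^(5/2))*311 = 1/347 + (4*7776)*311 = 1/347 + 31104*311 = 1/347 + 9673344 = 3356650369/347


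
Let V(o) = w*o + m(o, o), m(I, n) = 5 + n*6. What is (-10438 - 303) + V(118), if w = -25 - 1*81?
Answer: -22536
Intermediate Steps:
m(I, n) = 5 + 6*n
w = -106 (w = -25 - 81 = -106)
V(o) = 5 - 100*o (V(o) = -106*o + (5 + 6*o) = 5 - 100*o)
(-10438 - 303) + V(118) = (-10438 - 303) + (5 - 100*118) = -10741 + (5 - 11800) = -10741 - 11795 = -22536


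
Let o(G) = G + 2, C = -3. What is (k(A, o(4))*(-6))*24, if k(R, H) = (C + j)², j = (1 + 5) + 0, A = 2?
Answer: -1296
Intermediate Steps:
j = 6 (j = 6 + 0 = 6)
o(G) = 2 + G
k(R, H) = 9 (k(R, H) = (-3 + 6)² = 3² = 9)
(k(A, o(4))*(-6))*24 = (9*(-6))*24 = -54*24 = -1296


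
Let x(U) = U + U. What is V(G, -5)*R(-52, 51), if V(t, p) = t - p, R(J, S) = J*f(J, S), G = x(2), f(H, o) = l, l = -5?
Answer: 2340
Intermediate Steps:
f(H, o) = -5
x(U) = 2*U
G = 4 (G = 2*2 = 4)
R(J, S) = -5*J (R(J, S) = J*(-5) = -5*J)
V(G, -5)*R(-52, 51) = (4 - 1*(-5))*(-5*(-52)) = (4 + 5)*260 = 9*260 = 2340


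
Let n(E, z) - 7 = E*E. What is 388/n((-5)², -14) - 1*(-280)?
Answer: 44337/158 ≈ 280.61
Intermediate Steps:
n(E, z) = 7 + E² (n(E, z) = 7 + E*E = 7 + E²)
388/n((-5)², -14) - 1*(-280) = 388/(7 + ((-5)²)²) - 1*(-280) = 388/(7 + 25²) + 280 = 388/(7 + 625) + 280 = 388/632 + 280 = 388*(1/632) + 280 = 97/158 + 280 = 44337/158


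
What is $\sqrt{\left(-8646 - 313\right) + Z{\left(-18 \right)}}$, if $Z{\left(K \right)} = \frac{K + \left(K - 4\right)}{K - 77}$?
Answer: $\frac{i \sqrt{3234047}}{19} \approx 94.65 i$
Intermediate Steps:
$Z{\left(K \right)} = \frac{-4 + 2 K}{-77 + K}$ ($Z{\left(K \right)} = \frac{K + \left(-4 + K\right)}{-77 + K} = \frac{-4 + 2 K}{-77 + K}$)
$\sqrt{\left(-8646 - 313\right) + Z{\left(-18 \right)}} = \sqrt{\left(-8646 - 313\right) + \frac{2 \left(-2 - 18\right)}{-77 - 18}} = \sqrt{-8959 + 2 \frac{1}{-95} \left(-20\right)} = \sqrt{-8959 + 2 \left(- \frac{1}{95}\right) \left(-20\right)} = \sqrt{-8959 + \frac{8}{19}} = \sqrt{- \frac{170213}{19}} = \frac{i \sqrt{3234047}}{19}$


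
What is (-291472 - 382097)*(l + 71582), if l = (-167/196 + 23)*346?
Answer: -5230956387501/98 ≈ -5.3377e+10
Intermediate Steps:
l = 750993/98 (l = (-167*1/196 + 23)*346 = (-167/196 + 23)*346 = (4341/196)*346 = 750993/98 ≈ 7663.2)
(-291472 - 382097)*(l + 71582) = (-291472 - 382097)*(750993/98 + 71582) = -673569*7766029/98 = -5230956387501/98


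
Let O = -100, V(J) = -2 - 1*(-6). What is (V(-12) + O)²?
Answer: 9216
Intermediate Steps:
V(J) = 4 (V(J) = -2 + 6 = 4)
(V(-12) + O)² = (4 - 100)² = (-96)² = 9216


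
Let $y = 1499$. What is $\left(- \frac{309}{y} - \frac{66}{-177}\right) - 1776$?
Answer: $- \frac{157056469}{88441} \approx -1775.8$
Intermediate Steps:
$\left(- \frac{309}{y} - \frac{66}{-177}\right) - 1776 = \left(- \frac{309}{1499} - \frac{66}{-177}\right) - 1776 = \left(\left(-309\right) \frac{1}{1499} - - \frac{22}{59}\right) - 1776 = \left(- \frac{309}{1499} + \frac{22}{59}\right) - 1776 = \frac{14747}{88441} - 1776 = - \frac{157056469}{88441}$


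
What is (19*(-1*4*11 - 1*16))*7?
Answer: -7980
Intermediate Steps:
(19*(-1*4*11 - 1*16))*7 = (19*(-4*11 - 16))*7 = (19*(-44 - 16))*7 = (19*(-60))*7 = -1140*7 = -7980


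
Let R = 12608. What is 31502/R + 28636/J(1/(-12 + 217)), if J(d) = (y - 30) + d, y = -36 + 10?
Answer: -36826069791/72363616 ≈ -508.90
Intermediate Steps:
y = -26
J(d) = -56 + d (J(d) = (-26 - 30) + d = -56 + d)
31502/R + 28636/J(1/(-12 + 217)) = 31502/12608 + 28636/(-56 + 1/(-12 + 217)) = 31502*(1/12608) + 28636/(-56 + 1/205) = 15751/6304 + 28636/(-56 + 1/205) = 15751/6304 + 28636/(-11479/205) = 15751/6304 + 28636*(-205/11479) = 15751/6304 - 5870380/11479 = -36826069791/72363616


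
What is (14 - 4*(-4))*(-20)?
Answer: -600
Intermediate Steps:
(14 - 4*(-4))*(-20) = (14 + 16)*(-20) = 30*(-20) = -600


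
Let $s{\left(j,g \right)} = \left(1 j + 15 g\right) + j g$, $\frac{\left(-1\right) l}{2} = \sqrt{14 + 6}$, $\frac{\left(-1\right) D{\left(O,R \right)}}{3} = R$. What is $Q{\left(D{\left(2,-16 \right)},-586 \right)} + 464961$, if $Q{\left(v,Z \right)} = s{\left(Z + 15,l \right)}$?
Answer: $464390 + 2224 \sqrt{5} \approx 4.6936 \cdot 10^{5}$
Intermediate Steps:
$D{\left(O,R \right)} = - 3 R$
$l = - 4 \sqrt{5}$ ($l = - 2 \sqrt{14 + 6} = - 2 \sqrt{20} = - 2 \cdot 2 \sqrt{5} = - 4 \sqrt{5} \approx -8.9443$)
$s{\left(j,g \right)} = j + 15 g + g j$ ($s{\left(j,g \right)} = \left(j + 15 g\right) + g j = j + 15 g + g j$)
$Q{\left(v,Z \right)} = 15 + Z - 60 \sqrt{5} - 4 \sqrt{5} \left(15 + Z\right)$ ($Q{\left(v,Z \right)} = \left(Z + 15\right) + 15 \left(- 4 \sqrt{5}\right) + - 4 \sqrt{5} \left(Z + 15\right) = \left(15 + Z\right) - 60 \sqrt{5} + - 4 \sqrt{5} \left(15 + Z\right) = \left(15 + Z\right) - 60 \sqrt{5} - 4 \sqrt{5} \left(15 + Z\right) = 15 + Z - 60 \sqrt{5} - 4 \sqrt{5} \left(15 + Z\right)$)
$Q{\left(D{\left(2,-16 \right)},-586 \right)} + 464961 = \left(15 - 586 - 120 \sqrt{5} - - 2344 \sqrt{5}\right) + 464961 = \left(15 - 586 - 120 \sqrt{5} + 2344 \sqrt{5}\right) + 464961 = \left(-571 + 2224 \sqrt{5}\right) + 464961 = 464390 + 2224 \sqrt{5}$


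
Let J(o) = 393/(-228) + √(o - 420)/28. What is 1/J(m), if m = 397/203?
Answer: -49516166/100668005 - 5054*I*√17227189/100668005 ≈ -0.49188 - 0.20838*I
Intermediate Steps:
m = 397/203 (m = 397*(1/203) = 397/203 ≈ 1.9557)
J(o) = -131/76 + √(-420 + o)/28 (J(o) = 393*(-1/228) + √(-420 + o)*(1/28) = -131/76 + √(-420 + o)/28)
1/J(m) = 1/(-131/76 + √(-420 + 397/203)/28) = 1/(-131/76 + √(-84863/203)/28) = 1/(-131/76 + (I*√17227189/203)/28) = 1/(-131/76 + I*√17227189/5684)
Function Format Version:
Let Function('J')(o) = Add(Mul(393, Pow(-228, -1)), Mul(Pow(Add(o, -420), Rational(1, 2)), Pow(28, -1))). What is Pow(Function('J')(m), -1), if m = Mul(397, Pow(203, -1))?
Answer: Add(Rational(-49516166, 100668005), Mul(Rational(-5054, 100668005), I, Pow(17227189, Rational(1, 2)))) ≈ Add(-0.49188, Mul(-0.20838, I))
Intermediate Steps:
m = Rational(397, 203) (m = Mul(397, Rational(1, 203)) = Rational(397, 203) ≈ 1.9557)
Function('J')(o) = Add(Rational(-131, 76), Mul(Rational(1, 28), Pow(Add(-420, o), Rational(1, 2)))) (Function('J')(o) = Add(Mul(393, Rational(-1, 228)), Mul(Pow(Add(-420, o), Rational(1, 2)), Rational(1, 28))) = Add(Rational(-131, 76), Mul(Rational(1, 28), Pow(Add(-420, o), Rational(1, 2)))))
Pow(Function('J')(m), -1) = Pow(Add(Rational(-131, 76), Mul(Rational(1, 28), Pow(Add(-420, Rational(397, 203)), Rational(1, 2)))), -1) = Pow(Add(Rational(-131, 76), Mul(Rational(1, 28), Pow(Rational(-84863, 203), Rational(1, 2)))), -1) = Pow(Add(Rational(-131, 76), Mul(Rational(1, 28), Mul(Rational(1, 203), I, Pow(17227189, Rational(1, 2))))), -1) = Pow(Add(Rational(-131, 76), Mul(Rational(1, 5684), I, Pow(17227189, Rational(1, 2)))), -1)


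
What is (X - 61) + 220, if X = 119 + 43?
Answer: 321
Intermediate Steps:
X = 162
(X - 61) + 220 = (162 - 61) + 220 = 101 + 220 = 321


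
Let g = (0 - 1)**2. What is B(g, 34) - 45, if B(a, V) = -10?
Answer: -55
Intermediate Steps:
g = 1 (g = (-1)**2 = 1)
B(g, 34) - 45 = -10 - 45 = -55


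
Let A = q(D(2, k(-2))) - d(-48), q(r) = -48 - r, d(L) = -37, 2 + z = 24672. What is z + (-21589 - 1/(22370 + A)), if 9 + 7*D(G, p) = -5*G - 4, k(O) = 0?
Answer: 482287409/156536 ≈ 3081.0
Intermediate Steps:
z = 24670 (z = -2 + 24672 = 24670)
D(G, p) = -13/7 - 5*G/7 (D(G, p) = -9/7 + (-5*G - 4)/7 = -9/7 + (-4 - 5*G)/7 = -9/7 + (-4/7 - 5*G/7) = -13/7 - 5*G/7)
A = -54/7 (A = (-48 - (-13/7 - 5/7*2)) - 1*(-37) = (-48 - (-13/7 - 10/7)) + 37 = (-48 - 1*(-23/7)) + 37 = (-48 + 23/7) + 37 = -313/7 + 37 = -54/7 ≈ -7.7143)
z + (-21589 - 1/(22370 + A)) = 24670 + (-21589 - 1/(22370 - 54/7)) = 24670 + (-21589 - 1/156536/7) = 24670 + (-21589 - 1*7/156536) = 24670 + (-21589 - 7/156536) = 24670 - 3379455711/156536 = 482287409/156536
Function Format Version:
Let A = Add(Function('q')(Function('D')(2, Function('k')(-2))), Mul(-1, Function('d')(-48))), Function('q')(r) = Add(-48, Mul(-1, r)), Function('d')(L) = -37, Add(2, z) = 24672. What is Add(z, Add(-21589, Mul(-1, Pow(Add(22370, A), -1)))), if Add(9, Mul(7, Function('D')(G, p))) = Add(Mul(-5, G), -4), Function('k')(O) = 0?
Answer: Rational(482287409, 156536) ≈ 3081.0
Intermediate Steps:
z = 24670 (z = Add(-2, 24672) = 24670)
Function('D')(G, p) = Add(Rational(-13, 7), Mul(Rational(-5, 7), G)) (Function('D')(G, p) = Add(Rational(-9, 7), Mul(Rational(1, 7), Add(Mul(-5, G), -4))) = Add(Rational(-9, 7), Mul(Rational(1, 7), Add(-4, Mul(-5, G)))) = Add(Rational(-9, 7), Add(Rational(-4, 7), Mul(Rational(-5, 7), G))) = Add(Rational(-13, 7), Mul(Rational(-5, 7), G)))
A = Rational(-54, 7) (A = Add(Add(-48, Mul(-1, Add(Rational(-13, 7), Mul(Rational(-5, 7), 2)))), Mul(-1, -37)) = Add(Add(-48, Mul(-1, Add(Rational(-13, 7), Rational(-10, 7)))), 37) = Add(Add(-48, Mul(-1, Rational(-23, 7))), 37) = Add(Add(-48, Rational(23, 7)), 37) = Add(Rational(-313, 7), 37) = Rational(-54, 7) ≈ -7.7143)
Add(z, Add(-21589, Mul(-1, Pow(Add(22370, A), -1)))) = Add(24670, Add(-21589, Mul(-1, Pow(Add(22370, Rational(-54, 7)), -1)))) = Add(24670, Add(-21589, Mul(-1, Pow(Rational(156536, 7), -1)))) = Add(24670, Add(-21589, Mul(-1, Rational(7, 156536)))) = Add(24670, Add(-21589, Rational(-7, 156536))) = Add(24670, Rational(-3379455711, 156536)) = Rational(482287409, 156536)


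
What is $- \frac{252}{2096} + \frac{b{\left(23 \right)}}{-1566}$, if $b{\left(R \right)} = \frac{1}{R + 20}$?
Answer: $- \frac{2121409}{17642556} \approx -0.12024$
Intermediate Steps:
$b{\left(R \right)} = \frac{1}{20 + R}$
$- \frac{252}{2096} + \frac{b{\left(23 \right)}}{-1566} = - \frac{252}{2096} + \frac{1}{\left(20 + 23\right) \left(-1566\right)} = \left(-252\right) \frac{1}{2096} + \frac{1}{43} \left(- \frac{1}{1566}\right) = - \frac{63}{524} + \frac{1}{43} \left(- \frac{1}{1566}\right) = - \frac{63}{524} - \frac{1}{67338} = - \frac{2121409}{17642556}$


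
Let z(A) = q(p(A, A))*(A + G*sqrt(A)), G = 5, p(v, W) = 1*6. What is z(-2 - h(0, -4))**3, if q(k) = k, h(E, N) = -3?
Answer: 46656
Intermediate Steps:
p(v, W) = 6
z(A) = 6*A + 30*sqrt(A) (z(A) = 6*(A + 5*sqrt(A)) = 6*A + 30*sqrt(A))
z(-2 - h(0, -4))**3 = (6*(-2 - 1*(-3)) + 30*sqrt(-2 - 1*(-3)))**3 = (6*(-2 + 3) + 30*sqrt(-2 + 3))**3 = (6*1 + 30*sqrt(1))**3 = (6 + 30*1)**3 = (6 + 30)**3 = 36**3 = 46656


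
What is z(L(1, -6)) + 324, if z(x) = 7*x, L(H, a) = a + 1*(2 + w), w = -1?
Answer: 289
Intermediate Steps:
L(H, a) = 1 + a (L(H, a) = a + 1*(2 - 1) = a + 1*1 = a + 1 = 1 + a)
z(L(1, -6)) + 324 = 7*(1 - 6) + 324 = 7*(-5) + 324 = -35 + 324 = 289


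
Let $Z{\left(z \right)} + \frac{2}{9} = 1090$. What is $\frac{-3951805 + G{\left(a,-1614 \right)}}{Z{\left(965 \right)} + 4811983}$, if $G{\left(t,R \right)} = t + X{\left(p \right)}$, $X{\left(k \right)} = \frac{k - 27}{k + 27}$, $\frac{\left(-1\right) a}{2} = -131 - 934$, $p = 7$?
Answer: $- \frac{120860073}{147280027} \approx -0.82061$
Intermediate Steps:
$Z{\left(z \right)} = \frac{9808}{9}$ ($Z{\left(z \right)} = - \frac{2}{9} + 1090 = \frac{9808}{9}$)
$a = 2130$ ($a = - 2 \left(-131 - 934\right) = \left(-2\right) \left(-1065\right) = 2130$)
$X{\left(k \right)} = \frac{-27 + k}{27 + k}$
$G{\left(t,R \right)} = - \frac{10}{17} + t$ ($G{\left(t,R \right)} = t + \frac{-27 + 7}{27 + 7} = t + \frac{1}{34} \left(-20\right) = t - \frac{10}{17} = - \frac{10}{17} + t$)
$\frac{-3951805 + G{\left(a,-1614 \right)}}{Z{\left(965 \right)} + 4811983} = \frac{-3951805 + \left(- \frac{10}{17} + 2130\right)}{\frac{9808}{9} + 4811983} = \frac{-3951805 + \frac{36200}{17}}{\frac{43317655}{9}} = \left(- \frac{67144485}{17}\right) \frac{9}{43317655} = - \frac{120860073}{147280027}$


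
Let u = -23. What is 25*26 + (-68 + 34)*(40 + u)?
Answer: 72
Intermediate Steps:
25*26 + (-68 + 34)*(40 + u) = 25*26 + (-68 + 34)*(40 - 23) = 650 - 34*17 = 650 - 578 = 72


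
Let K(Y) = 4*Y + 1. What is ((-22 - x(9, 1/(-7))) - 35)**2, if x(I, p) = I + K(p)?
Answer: 216225/49 ≈ 4412.8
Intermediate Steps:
K(Y) = 1 + 4*Y
x(I, p) = 1 + I + 4*p (x(I, p) = I + (1 + 4*p) = 1 + I + 4*p)
((-22 - x(9, 1/(-7))) - 35)**2 = ((-22 - (1 + 9 + 4*(1/(-7)))) - 35)**2 = ((-22 - (1 + 9 + 4*(1*(-1/7)))) - 35)**2 = ((-22 - (1 + 9 + 4*(-1/7))) - 35)**2 = ((-22 - (1 + 9 - 4/7)) - 35)**2 = ((-22 - 1*66/7) - 35)**2 = ((-22 - 66/7) - 35)**2 = (-220/7 - 35)**2 = (-465/7)**2 = 216225/49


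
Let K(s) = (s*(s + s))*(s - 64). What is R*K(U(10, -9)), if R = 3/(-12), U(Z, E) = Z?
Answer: 2700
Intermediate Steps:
R = -1/4 (R = 3*(-1/12) = -1/4 ≈ -0.25000)
K(s) = 2*s**2*(-64 + s) (K(s) = (s*(2*s))*(-64 + s) = (2*s**2)*(-64 + s) = 2*s**2*(-64 + s))
R*K(U(10, -9)) = -10**2*(-64 + 10)/2 = -100*(-54)/2 = -1/4*(-10800) = 2700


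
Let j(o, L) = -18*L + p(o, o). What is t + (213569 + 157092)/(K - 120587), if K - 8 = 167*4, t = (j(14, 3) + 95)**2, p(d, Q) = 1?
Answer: 211152343/119911 ≈ 1760.9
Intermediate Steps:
j(o, L) = 1 - 18*L (j(o, L) = -18*L + 1 = 1 - 18*L)
t = 1764 (t = ((1 - 18*3) + 95)**2 = ((1 - 54) + 95)**2 = (-53 + 95)**2 = 42**2 = 1764)
K = 676 (K = 8 + 167*4 = 8 + 668 = 676)
t + (213569 + 157092)/(K - 120587) = 1764 + (213569 + 157092)/(676 - 120587) = 1764 + 370661/(-119911) = 1764 + 370661*(-1/119911) = 1764 - 370661/119911 = 211152343/119911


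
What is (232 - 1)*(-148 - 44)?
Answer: -44352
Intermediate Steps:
(232 - 1)*(-148 - 44) = 231*(-192) = -44352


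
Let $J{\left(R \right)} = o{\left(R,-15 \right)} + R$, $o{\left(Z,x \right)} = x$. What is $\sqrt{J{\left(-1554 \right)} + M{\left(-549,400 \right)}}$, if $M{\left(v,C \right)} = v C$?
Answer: $i \sqrt{221169} \approx 470.29 i$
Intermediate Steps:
$M{\left(v,C \right)} = C v$
$J{\left(R \right)} = -15 + R$
$\sqrt{J{\left(-1554 \right)} + M{\left(-549,400 \right)}} = \sqrt{\left(-15 - 1554\right) + 400 \left(-549\right)} = \sqrt{-1569 - 219600} = \sqrt{-221169} = i \sqrt{221169}$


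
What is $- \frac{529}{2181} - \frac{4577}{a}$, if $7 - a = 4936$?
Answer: $\frac{819444}{1194461} \approx 0.68604$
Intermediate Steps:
$a = -4929$ ($a = 7 - 4936 = -4929$)
$- \frac{529}{2181} - \frac{4577}{a} = - \frac{529}{2181} - \frac{4577}{-4929} = \left(-529\right) \frac{1}{2181} - - \frac{4577}{4929} = - \frac{529}{2181} + \frac{4577}{4929} = \frac{819444}{1194461}$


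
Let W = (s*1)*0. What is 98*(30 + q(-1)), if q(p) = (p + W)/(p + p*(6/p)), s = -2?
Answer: 14602/5 ≈ 2920.4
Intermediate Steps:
W = 0 (W = -2*1*0 = -2*0 = 0)
q(p) = p/(6 + p) (q(p) = (p + 0)/(p + p*(6/p)) = p/(p + 6) = p/(6 + p))
98*(30 + q(-1)) = 98*(30 - 1/(6 - 1)) = 98*(30 - 1/5) = 98*(30 - 1*⅕) = 98*(30 - ⅕) = 98*(149/5) = 14602/5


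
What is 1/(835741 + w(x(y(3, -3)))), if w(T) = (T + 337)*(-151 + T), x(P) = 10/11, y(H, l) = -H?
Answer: 121/94987894 ≈ 1.2738e-6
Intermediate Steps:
x(P) = 10/11 (x(P) = 10*(1/11) = 10/11)
w(T) = (-151 + T)*(337 + T) (w(T) = (337 + T)*(-151 + T) = (-151 + T)*(337 + T))
1/(835741 + w(x(y(3, -3)))) = 1/(835741 + (-50887 + (10/11)² + 186*(10/11))) = 1/(835741 + (-50887 + 100/121 + 1860/11)) = 1/(835741 - 6136767/121) = 1/(94987894/121) = 121/94987894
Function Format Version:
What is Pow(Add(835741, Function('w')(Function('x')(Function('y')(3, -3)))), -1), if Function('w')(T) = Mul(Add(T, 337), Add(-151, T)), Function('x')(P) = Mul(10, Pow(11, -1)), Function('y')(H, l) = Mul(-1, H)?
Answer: Rational(121, 94987894) ≈ 1.2738e-6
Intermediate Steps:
Function('x')(P) = Rational(10, 11) (Function('x')(P) = Mul(10, Rational(1, 11)) = Rational(10, 11))
Function('w')(T) = Mul(Add(-151, T), Add(337, T)) (Function('w')(T) = Mul(Add(337, T), Add(-151, T)) = Mul(Add(-151, T), Add(337, T)))
Pow(Add(835741, Function('w')(Function('x')(Function('y')(3, -3)))), -1) = Pow(Add(835741, Add(-50887, Pow(Rational(10, 11), 2), Mul(186, Rational(10, 11)))), -1) = Pow(Add(835741, Add(-50887, Rational(100, 121), Rational(1860, 11))), -1) = Pow(Add(835741, Rational(-6136767, 121)), -1) = Pow(Rational(94987894, 121), -1) = Rational(121, 94987894)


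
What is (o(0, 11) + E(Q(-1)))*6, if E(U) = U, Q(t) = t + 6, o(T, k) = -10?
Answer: -30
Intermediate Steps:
Q(t) = 6 + t
(o(0, 11) + E(Q(-1)))*6 = (-10 + (6 - 1))*6 = (-10 + 5)*6 = -5*6 = -30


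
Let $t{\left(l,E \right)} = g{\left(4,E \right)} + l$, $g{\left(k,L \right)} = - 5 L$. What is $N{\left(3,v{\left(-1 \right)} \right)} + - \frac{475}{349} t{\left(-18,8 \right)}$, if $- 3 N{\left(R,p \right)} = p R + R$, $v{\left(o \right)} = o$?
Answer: $\frac{27550}{349} \approx 78.94$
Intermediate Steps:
$t{\left(l,E \right)} = l - 5 E$ ($t{\left(l,E \right)} = - 5 E + l = l - 5 E$)
$N{\left(R,p \right)} = - \frac{R}{3} - \frac{R p}{3}$ ($N{\left(R,p \right)} = - \frac{p R + R}{3} = - \frac{R p + R}{3} = - \frac{R + R p}{3} = - \frac{R}{3} - \frac{R p}{3}$)
$N{\left(3,v{\left(-1 \right)} \right)} + - \frac{475}{349} t{\left(-18,8 \right)} = \left(- \frac{1}{3}\right) 3 \left(1 - 1\right) + - \frac{475}{349} \left(-18 - 40\right) = \left(- \frac{1}{3}\right) 3 \cdot 0 + \left(-475\right) \frac{1}{349} \left(-18 - 40\right) = 0 - - \frac{27550}{349} = 0 + \frac{27550}{349} = \frac{27550}{349}$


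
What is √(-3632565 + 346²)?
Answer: I*√3512849 ≈ 1874.3*I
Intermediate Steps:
√(-3632565 + 346²) = √(-3632565 + 119716) = √(-3512849) = I*√3512849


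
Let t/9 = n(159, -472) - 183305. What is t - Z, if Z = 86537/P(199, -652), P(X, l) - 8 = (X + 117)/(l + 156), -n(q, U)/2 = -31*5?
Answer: -137672773/83 ≈ -1.6587e+6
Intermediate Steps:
n(q, U) = 310 (n(q, U) = -(-62)*5 = -2*(-155) = 310)
P(X, l) = 8 + (117 + X)/(156 + l) (P(X, l) = 8 + (X + 117)/(l + 156) = 8 + (117 + X)/(156 + l))
t = -1646955 (t = 9*(310 - 183305) = 9*(-182995) = -1646955)
Z = 975508/83 (Z = 86537/(((1365 + 199 + 8*(-652))/(156 - 652))) = 86537/(((1365 + 199 - 5216)/(-496))) = 86537/((-1/496*(-3652))) = 86537/(913/124) = 86537*(124/913) = 975508/83 ≈ 11753.)
t - Z = -1646955 - 1*975508/83 = -1646955 - 975508/83 = -137672773/83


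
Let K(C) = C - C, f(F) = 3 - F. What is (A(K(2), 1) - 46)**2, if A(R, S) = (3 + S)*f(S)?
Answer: 1444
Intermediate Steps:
K(C) = 0
A(R, S) = (3 + S)*(3 - S)
(A(K(2), 1) - 46)**2 = ((9 - 1*1**2) - 46)**2 = ((9 - 1*1) - 46)**2 = ((9 - 1) - 46)**2 = (8 - 46)**2 = (-38)**2 = 1444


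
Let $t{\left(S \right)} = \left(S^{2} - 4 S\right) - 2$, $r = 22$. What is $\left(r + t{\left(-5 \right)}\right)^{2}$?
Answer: $4225$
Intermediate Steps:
$t{\left(S \right)} = -2 + S^{2} - 4 S$
$\left(r + t{\left(-5 \right)}\right)^{2} = \left(22 - \left(-18 - 25\right)\right)^{2} = \left(22 + \left(-2 + 25 + 20\right)\right)^{2} = \left(22 + 43\right)^{2} = 65^{2} = 4225$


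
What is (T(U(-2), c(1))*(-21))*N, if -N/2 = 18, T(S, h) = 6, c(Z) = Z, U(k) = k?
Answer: 4536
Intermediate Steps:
N = -36 (N = -2*18 = -36)
(T(U(-2), c(1))*(-21))*N = (6*(-21))*(-36) = -126*(-36) = 4536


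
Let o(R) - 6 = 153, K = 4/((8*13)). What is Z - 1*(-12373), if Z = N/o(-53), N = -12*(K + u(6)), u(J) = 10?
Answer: 8524475/689 ≈ 12372.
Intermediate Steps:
K = 1/26 (K = 4/104 = 4*(1/104) = 1/26 ≈ 0.038462)
o(R) = 159 (o(R) = 6 + 153 = 159)
N = -1566/13 (N = -12*(1/26 + 10) = -12*261/26 = -1566/13 ≈ -120.46)
Z = -522/689 (Z = -1566/13/159 = -1566/13*1/159 = -522/689 ≈ -0.75762)
Z - 1*(-12373) = -522/689 - 1*(-12373) = -522/689 + 12373 = 8524475/689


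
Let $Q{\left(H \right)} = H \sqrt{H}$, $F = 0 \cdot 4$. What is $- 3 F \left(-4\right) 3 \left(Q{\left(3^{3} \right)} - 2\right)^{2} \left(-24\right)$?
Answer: $0$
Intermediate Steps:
$F = 0$
$Q{\left(H \right)} = H^{\frac{3}{2}}$
$- 3 F \left(-4\right) 3 \left(Q{\left(3^{3} \right)} - 2\right)^{2} \left(-24\right) = \left(-3\right) 0 \left(-4\right) 3 \left(\left(3^{3}\right)^{\frac{3}{2}} - 2\right)^{2} \left(-24\right) = 0 \left(- 12 \left(27^{\frac{3}{2}} - 2\right)^{2}\right) \left(-24\right) = 0 \left(- 12 \left(81 \sqrt{3} - 2\right)^{2}\right) \left(-24\right) = 0 \left(- 12 \left(-2 + 81 \sqrt{3}\right)^{2}\right) \left(-24\right) = 0 \left(-24\right) = 0$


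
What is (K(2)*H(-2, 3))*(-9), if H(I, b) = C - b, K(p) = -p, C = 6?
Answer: 54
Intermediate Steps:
H(I, b) = 6 - b
(K(2)*H(-2, 3))*(-9) = ((-1*2)*(6 - 1*3))*(-9) = -2*(6 - 3)*(-9) = -2*3*(-9) = -6*(-9) = 54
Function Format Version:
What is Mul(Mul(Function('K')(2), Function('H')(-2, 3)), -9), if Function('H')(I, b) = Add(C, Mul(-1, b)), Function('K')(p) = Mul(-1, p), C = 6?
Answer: 54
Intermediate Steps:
Function('H')(I, b) = Add(6, Mul(-1, b))
Mul(Mul(Function('K')(2), Function('H')(-2, 3)), -9) = Mul(Mul(Mul(-1, 2), Add(6, Mul(-1, 3))), -9) = Mul(Mul(-2, Add(6, -3)), -9) = Mul(Mul(-2, 3), -9) = Mul(-6, -9) = 54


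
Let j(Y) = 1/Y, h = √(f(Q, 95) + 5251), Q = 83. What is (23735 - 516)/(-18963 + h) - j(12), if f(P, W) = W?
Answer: -209007881/159817788 - 23219*√66/39954447 ≈ -1.3125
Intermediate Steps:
h = 9*√66 (h = √(95 + 5251) = √5346 = 9*√66 ≈ 73.116)
(23735 - 516)/(-18963 + h) - j(12) = (23735 - 516)/(-18963 + 9*√66) - 1/12 = 23219/(-18963 + 9*√66) - 1*1/12 = 23219/(-18963 + 9*√66) - 1/12 = -1/12 + 23219/(-18963 + 9*√66)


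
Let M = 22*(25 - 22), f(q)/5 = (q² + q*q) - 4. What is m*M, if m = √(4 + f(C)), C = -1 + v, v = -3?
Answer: 792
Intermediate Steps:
C = -4 (C = -1 - 3 = -4)
f(q) = -20 + 10*q² (f(q) = 5*((q² + q*q) - 4) = 5*((q² + q²) - 4) = 5*(2*q² - 4) = 5*(-4 + 2*q²) = -20 + 10*q²)
M = 66 (M = 22*3 = 66)
m = 12 (m = √(4 + (-20 + 10*(-4)²)) = √(4 + (-20 + 10*16)) = √(4 + (-20 + 160)) = √(4 + 140) = √144 = 12)
m*M = 12*66 = 792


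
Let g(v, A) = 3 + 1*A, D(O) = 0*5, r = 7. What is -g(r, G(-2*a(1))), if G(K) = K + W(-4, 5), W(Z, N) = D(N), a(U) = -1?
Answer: -5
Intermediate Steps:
D(O) = 0
W(Z, N) = 0
G(K) = K (G(K) = K + 0 = K)
g(v, A) = 3 + A
-g(r, G(-2*a(1))) = -(3 - 2*(-1)) = -(3 + 2) = -1*5 = -5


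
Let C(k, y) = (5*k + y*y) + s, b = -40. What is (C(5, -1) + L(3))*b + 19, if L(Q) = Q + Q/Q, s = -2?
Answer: -1101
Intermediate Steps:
L(Q) = 1 + Q (L(Q) = Q + 1 = 1 + Q)
C(k, y) = -2 + y² + 5*k (C(k, y) = (5*k + y*y) - 2 = (5*k + y²) - 2 = (y² + 5*k) - 2 = -2 + y² + 5*k)
(C(5, -1) + L(3))*b + 19 = ((-2 + (-1)² + 5*5) + (1 + 3))*(-40) + 19 = ((-2 + 1 + 25) + 4)*(-40) + 19 = (24 + 4)*(-40) + 19 = 28*(-40) + 19 = -1120 + 19 = -1101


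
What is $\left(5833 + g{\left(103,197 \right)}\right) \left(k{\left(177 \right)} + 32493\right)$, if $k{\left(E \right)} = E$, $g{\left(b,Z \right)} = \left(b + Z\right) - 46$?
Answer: $198862290$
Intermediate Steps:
$g{\left(b,Z \right)} = -46 + Z + b$ ($g{\left(b,Z \right)} = \left(Z + b\right) - 46 = -46 + Z + b$)
$\left(5833 + g{\left(103,197 \right)}\right) \left(k{\left(177 \right)} + 32493\right) = \left(5833 + \left(-46 + 197 + 103\right)\right) \left(177 + 32493\right) = \left(5833 + 254\right) 32670 = 6087 \cdot 32670 = 198862290$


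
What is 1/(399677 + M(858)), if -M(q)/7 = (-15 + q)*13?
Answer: 1/322964 ≈ 3.0963e-6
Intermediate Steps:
M(q) = 1365 - 91*q (M(q) = -7*(-15 + q)*13 = -7*(-195 + 13*q) = 1365 - 91*q)
1/(399677 + M(858)) = 1/(399677 + (1365 - 91*858)) = 1/(399677 + (1365 - 78078)) = 1/(399677 - 76713) = 1/322964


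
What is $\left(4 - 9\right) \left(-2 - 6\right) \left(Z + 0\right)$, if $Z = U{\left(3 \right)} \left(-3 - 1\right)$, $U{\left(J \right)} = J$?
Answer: $-480$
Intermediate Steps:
$Z = -12$ ($Z = 3 \left(-3 - 1\right) = 3 \left(-4\right) = -12$)
$\left(4 - 9\right) \left(-2 - 6\right) \left(Z + 0\right) = \left(4 - 9\right) \left(-2 - 6\right) \left(-12 + 0\right) = - 5 \left(\left(-8\right) \left(-12\right)\right) = \left(-5\right) 96 = -480$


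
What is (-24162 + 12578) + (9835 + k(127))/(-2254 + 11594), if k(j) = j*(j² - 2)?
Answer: -26534149/2335 ≈ -11364.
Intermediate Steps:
k(j) = j*(-2 + j²)
(-24162 + 12578) + (9835 + k(127))/(-2254 + 11594) = (-24162 + 12578) + (9835 + 127*(-2 + 127²))/(-2254 + 11594) = -11584 + (9835 + 127*(-2 + 16129))/9340 = -11584 + (9835 + 127*16127)*(1/9340) = -11584 + (9835 + 2048129)*(1/9340) = -11584 + 2057964*(1/9340) = -11584 + 514491/2335 = -26534149/2335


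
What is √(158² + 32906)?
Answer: 3*√6430 ≈ 240.56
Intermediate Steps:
√(158² + 32906) = √(24964 + 32906) = √57870 = 3*√6430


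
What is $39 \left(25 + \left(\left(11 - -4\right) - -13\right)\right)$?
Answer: $2067$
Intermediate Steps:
$39 \left(25 + \left(\left(11 - -4\right) - -13\right)\right) = 39 \left(25 + \left(\left(11 + 4\right) + 13\right)\right) = 39 \left(25 + \left(15 + 13\right)\right) = 39 \left(25 + 28\right) = 39 \cdot 53 = 2067$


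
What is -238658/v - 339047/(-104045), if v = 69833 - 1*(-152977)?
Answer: 724455578/331175235 ≈ 2.1875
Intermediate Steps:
v = 222810 (v = 69833 + 152977 = 222810)
-238658/v - 339047/(-104045) = -238658/222810 - 339047/(-104045) = -238658*1/222810 - 339047*(-1/104045) = -17047/15915 + 339047/104045 = 724455578/331175235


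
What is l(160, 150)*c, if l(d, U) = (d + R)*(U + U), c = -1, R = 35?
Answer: -58500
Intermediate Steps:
l(d, U) = 2*U*(35 + d) (l(d, U) = (d + 35)*(U + U) = (35 + d)*(2*U) = 2*U*(35 + d))
l(160, 150)*c = (2*150*(35 + 160))*(-1) = (2*150*195)*(-1) = 58500*(-1) = -58500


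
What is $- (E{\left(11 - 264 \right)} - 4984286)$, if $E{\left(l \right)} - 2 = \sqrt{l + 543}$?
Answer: $4984284 - \sqrt{290} \approx 4.9843 \cdot 10^{6}$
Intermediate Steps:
$E{\left(l \right)} = 2 + \sqrt{543 + l}$ ($E{\left(l \right)} = 2 + \sqrt{l + 543} = 2 + \sqrt{543 + l}$)
$- (E{\left(11 - 264 \right)} - 4984286) = - (\left(2 + \sqrt{543 + \left(11 - 264\right)}\right) - 4984286) = - (\left(2 + \sqrt{543 - 253}\right) - 4984286) = - (\left(2 + \sqrt{290}\right) - 4984286) = - (-4984284 + \sqrt{290}) = 4984284 - \sqrt{290}$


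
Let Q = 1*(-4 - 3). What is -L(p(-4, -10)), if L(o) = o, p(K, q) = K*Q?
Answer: -28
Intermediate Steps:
Q = -7 (Q = 1*(-7) = -7)
p(K, q) = -7*K (p(K, q) = K*(-7) = -7*K)
-L(p(-4, -10)) = -(-7)*(-4) = -1*28 = -28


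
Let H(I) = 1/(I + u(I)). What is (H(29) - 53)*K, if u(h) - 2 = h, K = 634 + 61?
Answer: -441881/12 ≈ -36823.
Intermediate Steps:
K = 695
u(h) = 2 + h
H(I) = 1/(2 + 2*I) (H(I) = 1/(I + (2 + I)) = 1/(2 + 2*I))
(H(29) - 53)*K = (1/(2*(1 + 29)) - 53)*695 = ((½)/30 - 53)*695 = ((½)*(1/30) - 53)*695 = (1/60 - 53)*695 = -3179/60*695 = -441881/12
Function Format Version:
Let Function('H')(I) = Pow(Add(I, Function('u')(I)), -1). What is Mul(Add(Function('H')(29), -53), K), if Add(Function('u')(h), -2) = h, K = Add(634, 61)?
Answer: Rational(-441881, 12) ≈ -36823.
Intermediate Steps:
K = 695
Function('u')(h) = Add(2, h)
Function('H')(I) = Pow(Add(2, Mul(2, I)), -1) (Function('H')(I) = Pow(Add(I, Add(2, I)), -1) = Pow(Add(2, Mul(2, I)), -1))
Mul(Add(Function('H')(29), -53), K) = Mul(Add(Mul(Rational(1, 2), Pow(Add(1, 29), -1)), -53), 695) = Mul(Add(Mul(Rational(1, 2), Pow(30, -1)), -53), 695) = Mul(Add(Mul(Rational(1, 2), Rational(1, 30)), -53), 695) = Mul(Add(Rational(1, 60), -53), 695) = Mul(Rational(-3179, 60), 695) = Rational(-441881, 12)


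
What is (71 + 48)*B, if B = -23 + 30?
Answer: 833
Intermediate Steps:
B = 7
(71 + 48)*B = (71 + 48)*7 = 119*7 = 833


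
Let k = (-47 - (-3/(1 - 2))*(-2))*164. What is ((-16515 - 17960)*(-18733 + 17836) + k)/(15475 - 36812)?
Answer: -1627229/1123 ≈ -1449.0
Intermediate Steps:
k = -6724 (k = (-47 - (-3/(-1))*(-2))*164 = (-47 - (-3*(-1))*(-2))*164 = (-47 - 3*(-2))*164 = (-47 - 1*(-6))*164 = (-47 + 6)*164 = -41*164 = -6724)
((-16515 - 17960)*(-18733 + 17836) + k)/(15475 - 36812) = ((-16515 - 17960)*(-18733 + 17836) - 6724)/(15475 - 36812) = (-34475*(-897) - 6724)/(-21337) = (30924075 - 6724)*(-1/21337) = 30917351*(-1/21337) = -1627229/1123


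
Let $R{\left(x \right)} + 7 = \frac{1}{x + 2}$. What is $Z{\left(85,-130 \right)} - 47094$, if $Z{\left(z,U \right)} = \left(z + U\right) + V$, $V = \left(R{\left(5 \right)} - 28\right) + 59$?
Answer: $- \frac{329804}{7} \approx -47115.0$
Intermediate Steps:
$R{\left(x \right)} = -7 + \frac{1}{2 + x}$ ($R{\left(x \right)} = -7 + \frac{1}{x + 2} = -7 + \frac{1}{2 + x}$)
$V = \frac{169}{7}$ ($V = \left(\frac{-13 - 35}{2 + 5} - 28\right) + 59 = \left(\frac{-13 - 35}{7} - 28\right) + 59 = \left(\frac{1}{7} \left(-48\right) - 28\right) + 59 = \left(- \frac{48}{7} - 28\right) + 59 = - \frac{244}{7} + 59 = \frac{169}{7} \approx 24.143$)
$Z{\left(z,U \right)} = \frac{169}{7} + U + z$ ($Z{\left(z,U \right)} = \left(z + U\right) + \frac{169}{7} = \left(U + z\right) + \frac{169}{7} = \frac{169}{7} + U + z$)
$Z{\left(85,-130 \right)} - 47094 = \left(\frac{169}{7} - 130 + 85\right) - 47094 = - \frac{146}{7} - 47094 = - \frac{329804}{7}$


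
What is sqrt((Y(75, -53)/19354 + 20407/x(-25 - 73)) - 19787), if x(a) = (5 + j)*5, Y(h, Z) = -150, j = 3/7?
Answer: I*sqrt(64349542636366810)/1838630 ≈ 137.97*I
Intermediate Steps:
j = 3/7 (j = 3*(1/7) = 3/7 ≈ 0.42857)
x(a) = 190/7 (x(a) = (5 + 3/7)*5 = (38/7)*5 = 190/7)
sqrt((Y(75, -53)/19354 + 20407/x(-25 - 73)) - 19787) = sqrt((-150/19354 + 20407/(190/7)) - 19787) = sqrt((-150*1/19354 + 20407*(7/190)) - 19787) = sqrt((-75/9677 + 142849/190) - 19787) = sqrt(1382335523/1838630 - 19787) = sqrt(-34998636287/1838630) = I*sqrt(64349542636366810)/1838630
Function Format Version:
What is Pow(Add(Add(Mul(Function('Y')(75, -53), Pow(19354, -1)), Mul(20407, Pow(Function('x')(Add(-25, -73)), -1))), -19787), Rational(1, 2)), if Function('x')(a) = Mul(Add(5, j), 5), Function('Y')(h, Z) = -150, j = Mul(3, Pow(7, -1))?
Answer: Mul(Rational(1, 1838630), I, Pow(64349542636366810, Rational(1, 2))) ≈ Mul(137.97, I)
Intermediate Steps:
j = Rational(3, 7) (j = Mul(3, Rational(1, 7)) = Rational(3, 7) ≈ 0.42857)
Function('x')(a) = Rational(190, 7) (Function('x')(a) = Mul(Add(5, Rational(3, 7)), 5) = Mul(Rational(38, 7), 5) = Rational(190, 7))
Pow(Add(Add(Mul(Function('Y')(75, -53), Pow(19354, -1)), Mul(20407, Pow(Function('x')(Add(-25, -73)), -1))), -19787), Rational(1, 2)) = Pow(Add(Add(Mul(-150, Pow(19354, -1)), Mul(20407, Pow(Rational(190, 7), -1))), -19787), Rational(1, 2)) = Pow(Add(Add(Mul(-150, Rational(1, 19354)), Mul(20407, Rational(7, 190))), -19787), Rational(1, 2)) = Pow(Add(Add(Rational(-75, 9677), Rational(142849, 190)), -19787), Rational(1, 2)) = Pow(Add(Rational(1382335523, 1838630), -19787), Rational(1, 2)) = Pow(Rational(-34998636287, 1838630), Rational(1, 2)) = Mul(Rational(1, 1838630), I, Pow(64349542636366810, Rational(1, 2)))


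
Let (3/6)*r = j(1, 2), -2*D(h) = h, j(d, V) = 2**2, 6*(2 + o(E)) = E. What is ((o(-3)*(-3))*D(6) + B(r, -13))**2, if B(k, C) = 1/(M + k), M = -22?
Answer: 24964/49 ≈ 509.47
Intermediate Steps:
o(E) = -2 + E/6
j(d, V) = 4
D(h) = -h/2
r = 8 (r = 2*4 = 8)
B(k, C) = 1/(-22 + k)
((o(-3)*(-3))*D(6) + B(r, -13))**2 = (((-2 + (1/6)*(-3))*(-3))*(-1/2*6) + 1/(-22 + 8))**2 = (((-2 - 1/2)*(-3))*(-3) + 1/(-14))**2 = (-5/2*(-3)*(-3) - 1/14)**2 = ((15/2)*(-3) - 1/14)**2 = (-45/2 - 1/14)**2 = (-158/7)**2 = 24964/49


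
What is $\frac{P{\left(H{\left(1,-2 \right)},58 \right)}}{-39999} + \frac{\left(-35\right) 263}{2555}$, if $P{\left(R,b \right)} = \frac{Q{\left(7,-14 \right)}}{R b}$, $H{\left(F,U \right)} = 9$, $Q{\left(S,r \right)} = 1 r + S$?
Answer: $- \frac{5491302203}{1524201894} \approx -3.6027$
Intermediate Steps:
$Q{\left(S,r \right)} = S + r$ ($Q{\left(S,r \right)} = r + S = S + r$)
$P{\left(R,b \right)} = - \frac{7}{R b}$ ($P{\left(R,b \right)} = \frac{7 - 14}{R b} = - 7 \frac{1}{R b} = - \frac{7}{R b}$)
$\frac{P{\left(H{\left(1,-2 \right)},58 \right)}}{-39999} + \frac{\left(-35\right) 263}{2555} = \frac{\left(-7\right) \frac{1}{9} \cdot \frac{1}{58}}{-39999} + \frac{\left(-35\right) 263}{2555} = \left(-7\right) \frac{1}{9} \cdot \frac{1}{58} \left(- \frac{1}{39999}\right) - \frac{263}{73} = \left(- \frac{7}{522}\right) \left(- \frac{1}{39999}\right) - \frac{263}{73} = \frac{7}{20879478} - \frac{263}{73} = - \frac{5491302203}{1524201894}$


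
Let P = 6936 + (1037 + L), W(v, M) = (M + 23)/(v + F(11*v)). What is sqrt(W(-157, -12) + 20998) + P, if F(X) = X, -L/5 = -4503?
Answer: 30488 + sqrt(18632864091)/942 ≈ 30633.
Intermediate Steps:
L = 22515 (L = -5*(-4503) = 22515)
W(v, M) = (23 + M)/(12*v) (W(v, M) = (M + 23)/(v + 11*v) = (23 + M)/((12*v)) = (23 + M)*(1/(12*v)) = (23 + M)/(12*v))
P = 30488 (P = 6936 + (1037 + 22515) = 6936 + 23552 = 30488)
sqrt(W(-157, -12) + 20998) + P = sqrt((1/12)*(23 - 12)/(-157) + 20998) + 30488 = sqrt((1/12)*(-1/157)*11 + 20998) + 30488 = sqrt(-11/1884 + 20998) + 30488 = sqrt(39560221/1884) + 30488 = sqrt(18632864091)/942 + 30488 = 30488 + sqrt(18632864091)/942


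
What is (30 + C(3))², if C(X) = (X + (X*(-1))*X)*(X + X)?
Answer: 36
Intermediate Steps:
C(X) = 2*X*(X - X²) (C(X) = (X + (-X)*X)*(2*X) = (X - X²)*(2*X) = 2*X*(X - X²))
(30 + C(3))² = (30 + 2*3²*(1 - 1*3))² = (30 + 2*9*(1 - 3))² = (30 + 2*9*(-2))² = (30 - 36)² = (-6)² = 36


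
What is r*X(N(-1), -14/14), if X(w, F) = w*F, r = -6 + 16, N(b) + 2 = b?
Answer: 30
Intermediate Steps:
N(b) = -2 + b
r = 10
X(w, F) = F*w
r*X(N(-1), -14/14) = 10*((-14/14)*(-2 - 1)) = 10*(-14*1/14*(-3)) = 10*(-1*(-3)) = 10*3 = 30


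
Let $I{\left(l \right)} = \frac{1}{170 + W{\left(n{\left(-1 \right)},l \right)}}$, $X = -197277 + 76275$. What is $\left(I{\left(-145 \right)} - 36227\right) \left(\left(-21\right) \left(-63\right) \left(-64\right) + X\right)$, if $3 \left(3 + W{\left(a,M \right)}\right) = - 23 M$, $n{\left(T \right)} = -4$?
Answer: $\frac{2041560803379}{274} \approx 7.451 \cdot 10^{9}$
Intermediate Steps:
$X = -121002$
$W{\left(a,M \right)} = -3 - \frac{23 M}{3}$ ($W{\left(a,M \right)} = -3 + \frac{\left(-23\right) M}{3} = -3 - \frac{23 M}{3}$)
$I{\left(l \right)} = \frac{1}{167 - \frac{23 l}{3}}$ ($I{\left(l \right)} = \frac{1}{170 - \left(3 + \frac{23 l}{3}\right)} = \frac{1}{167 - \frac{23 l}{3}}$)
$\left(I{\left(-145 \right)} - 36227\right) \left(\left(-21\right) \left(-63\right) \left(-64\right) + X\right) = \left(- \frac{3}{-501 + 23 \left(-145\right)} - 36227\right) \left(\left(-21\right) \left(-63\right) \left(-64\right) - 121002\right) = \left(- \frac{3}{-501 - 3335} - 36227\right) \left(1323 \left(-64\right) - 121002\right) = \left(- \frac{3}{-3836} - 36227\right) \left(-84672 - 121002\right) = \left(\left(-3\right) \left(- \frac{1}{3836}\right) - 36227\right) \left(-205674\right) = \left(\frac{3}{3836} - 36227\right) \left(-205674\right) = \left(- \frac{138966769}{3836}\right) \left(-205674\right) = \frac{2041560803379}{274}$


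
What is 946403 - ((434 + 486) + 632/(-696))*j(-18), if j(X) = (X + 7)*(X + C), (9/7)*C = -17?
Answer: 493874098/783 ≈ 6.3075e+5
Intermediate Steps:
C = -119/9 (C = (7/9)*(-17) = -119/9 ≈ -13.222)
j(X) = (7 + X)*(-119/9 + X) (j(X) = (X + 7)*(X - 119/9) = (7 + X)*(-119/9 + X))
946403 - ((434 + 486) + 632/(-696))*j(-18) = 946403 - ((434 + 486) + 632/(-696))*(-833/9 + (-18)**2 - 56/9*(-18)) = 946403 - (920 + 632*(-1/696))*(-833/9 + 324 + 112) = 946403 - (920 - 79/87)*3091/9 = 946403 - 79961*3091/(87*9) = 946403 - 1*247159451/783 = 946403 - 247159451/783 = 493874098/783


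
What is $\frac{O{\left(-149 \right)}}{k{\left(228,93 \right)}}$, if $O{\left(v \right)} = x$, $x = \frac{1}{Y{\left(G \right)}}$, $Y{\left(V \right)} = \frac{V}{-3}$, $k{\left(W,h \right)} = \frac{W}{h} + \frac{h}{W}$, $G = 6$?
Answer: $- \frac{1178}{6737} \approx -0.17486$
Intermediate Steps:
$Y{\left(V \right)} = - \frac{V}{3}$ ($Y{\left(V \right)} = V \left(- \frac{1}{3}\right) = - \frac{V}{3}$)
$x = - \frac{1}{2}$ ($x = \frac{1}{\left(- \frac{1}{3}\right) 6} = \frac{1}{-2} = - \frac{1}{2} \approx -0.5$)
$O{\left(v \right)} = - \frac{1}{2}$
$\frac{O{\left(-149 \right)}}{k{\left(228,93 \right)}} = - \frac{1}{2 \left(\frac{228}{93} + \frac{93}{228}\right)} = - \frac{1}{2 \left(228 \cdot \frac{1}{93} + 93 \cdot \frac{1}{228}\right)} = - \frac{1}{2 \left(\frac{76}{31} + \frac{31}{76}\right)} = - \frac{1}{2 \cdot \frac{6737}{2356}} = \left(- \frac{1}{2}\right) \frac{2356}{6737} = - \frac{1178}{6737}$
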